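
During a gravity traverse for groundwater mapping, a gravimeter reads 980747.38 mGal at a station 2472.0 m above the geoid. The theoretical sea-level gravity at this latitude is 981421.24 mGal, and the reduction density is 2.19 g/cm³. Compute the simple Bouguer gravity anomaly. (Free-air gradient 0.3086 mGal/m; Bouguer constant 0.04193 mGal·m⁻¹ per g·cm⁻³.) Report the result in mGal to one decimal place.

Free-air correction = 0.3086 × 2472.0 = 762.86 mGal
Free-air anomaly = 980747.38 − 981421.24 + (762.86) = 89.00 mGal
Bouguer slab correction = 0.04193 × 2.19 × 2472.0 = 227.00 mGal
Simple Bouguer anomaly = 89.00 − (227.00) = -138.00 mGal

-138.0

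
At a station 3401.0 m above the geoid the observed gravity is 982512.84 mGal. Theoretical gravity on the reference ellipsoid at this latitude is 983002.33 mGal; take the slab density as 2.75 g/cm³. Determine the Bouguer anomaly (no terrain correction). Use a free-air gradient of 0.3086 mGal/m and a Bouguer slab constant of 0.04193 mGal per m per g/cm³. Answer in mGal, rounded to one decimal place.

167.9

Free-air correction = 0.3086 × 3401.0 = 1049.55 mGal
Free-air anomaly = 982512.84 − 983002.33 + (1049.55) = 560.06 mGal
Bouguer slab correction = 0.04193 × 2.75 × 3401.0 = 392.16 mGal
Simple Bouguer anomaly = 560.06 − (392.16) = 167.90 mGal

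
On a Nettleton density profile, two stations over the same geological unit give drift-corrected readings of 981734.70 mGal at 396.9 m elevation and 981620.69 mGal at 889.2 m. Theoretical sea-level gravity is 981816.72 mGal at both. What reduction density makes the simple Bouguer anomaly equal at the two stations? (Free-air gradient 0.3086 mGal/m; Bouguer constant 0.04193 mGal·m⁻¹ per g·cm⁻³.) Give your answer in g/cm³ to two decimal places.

1.84

Δg_obs = 981620.69 − 981734.70 = -114.01 mGal over Δh = 889.2 − 396.9 = 492.3 m
Equal Bouguer anomalies ⇒ Δg_obs + (0.3086 − 0.04193ρ)·Δh = 0
0.3086 − 0.04193ρ = −Δg_obs/Δh = 0.23159
ρ = (0.3086 − 0.23159) / 0.04193 = 1.84 g/cm³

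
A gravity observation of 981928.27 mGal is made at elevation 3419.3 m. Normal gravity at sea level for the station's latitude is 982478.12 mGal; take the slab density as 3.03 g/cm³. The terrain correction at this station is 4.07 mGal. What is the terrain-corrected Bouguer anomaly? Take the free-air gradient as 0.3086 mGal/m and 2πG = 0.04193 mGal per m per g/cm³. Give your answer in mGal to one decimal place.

Free-air correction = 0.3086 × 3419.3 = 1055.20 mGal
Free-air anomaly = 981928.27 − 982478.12 + (1055.20) = 505.35 mGal
Bouguer slab correction = 0.04193 × 3.03 × 3419.3 = 434.41 mGal
Simple Bouguer anomaly = 505.35 − (434.41) = 70.94 mGal
Complete Bouguer anomaly = 70.94 + 4.07 = 75.01 mGal

75.0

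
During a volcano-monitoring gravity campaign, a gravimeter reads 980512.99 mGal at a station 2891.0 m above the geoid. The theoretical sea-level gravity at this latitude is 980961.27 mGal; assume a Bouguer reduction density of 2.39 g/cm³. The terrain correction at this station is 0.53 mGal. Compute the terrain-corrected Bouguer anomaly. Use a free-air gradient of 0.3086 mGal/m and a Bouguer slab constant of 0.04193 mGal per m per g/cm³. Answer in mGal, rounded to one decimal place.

Free-air correction = 0.3086 × 2891.0 = 892.16 mGal
Free-air anomaly = 980512.99 − 980961.27 + (892.16) = 443.88 mGal
Bouguer slab correction = 0.04193 × 2.39 × 2891.0 = 289.71 mGal
Simple Bouguer anomaly = 443.88 − (289.71) = 154.17 mGal
Complete Bouguer anomaly = 154.17 + 0.53 = 154.70 mGal

154.7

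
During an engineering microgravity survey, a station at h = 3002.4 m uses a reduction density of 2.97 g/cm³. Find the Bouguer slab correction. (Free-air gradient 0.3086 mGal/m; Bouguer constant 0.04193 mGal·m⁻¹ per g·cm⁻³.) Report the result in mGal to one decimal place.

373.9

Bouguer slab correction = 0.04193 × 2.97 × 3002.4 = 373.9 mGal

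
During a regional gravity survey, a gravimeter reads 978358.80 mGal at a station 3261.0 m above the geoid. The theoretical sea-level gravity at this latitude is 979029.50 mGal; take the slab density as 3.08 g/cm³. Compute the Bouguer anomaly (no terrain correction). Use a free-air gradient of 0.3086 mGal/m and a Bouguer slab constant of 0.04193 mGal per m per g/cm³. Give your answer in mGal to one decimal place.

Free-air correction = 0.3086 × 3261.0 = 1006.34 mGal
Free-air anomaly = 978358.80 − 979029.50 + (1006.34) = 335.64 mGal
Bouguer slab correction = 0.04193 × 3.08 × 3261.0 = 421.14 mGal
Simple Bouguer anomaly = 335.64 − (421.14) = -85.50 mGal

-85.5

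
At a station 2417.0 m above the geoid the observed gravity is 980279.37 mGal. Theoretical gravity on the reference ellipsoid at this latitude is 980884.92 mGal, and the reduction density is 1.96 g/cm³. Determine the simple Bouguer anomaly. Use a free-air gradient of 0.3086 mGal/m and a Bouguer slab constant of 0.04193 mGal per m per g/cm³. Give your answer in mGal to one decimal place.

-58.3

Free-air correction = 0.3086 × 2417.0 = 745.89 mGal
Free-air anomaly = 980279.37 − 980884.92 + (745.89) = 140.34 mGal
Bouguer slab correction = 0.04193 × 1.96 × 2417.0 = 198.64 mGal
Simple Bouguer anomaly = 140.34 − (198.64) = -58.30 mGal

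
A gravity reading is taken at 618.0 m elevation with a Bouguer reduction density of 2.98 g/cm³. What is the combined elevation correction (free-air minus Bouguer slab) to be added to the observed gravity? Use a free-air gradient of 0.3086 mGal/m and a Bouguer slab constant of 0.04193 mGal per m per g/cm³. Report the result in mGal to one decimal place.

Combined gradient = 0.3086 − 0.04193 × 2.98 = 0.1836486 mGal/m
Combined elevation correction = 0.1836486 × 618.0 = 113.5 mGal

113.5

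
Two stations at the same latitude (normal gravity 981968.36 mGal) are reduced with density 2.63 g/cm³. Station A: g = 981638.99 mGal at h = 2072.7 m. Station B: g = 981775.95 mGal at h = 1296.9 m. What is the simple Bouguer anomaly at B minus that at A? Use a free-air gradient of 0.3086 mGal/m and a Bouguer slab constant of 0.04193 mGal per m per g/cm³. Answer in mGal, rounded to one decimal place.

Δg_SB(A) = 981638.99 − 981968.36 + 0.3086×2072.7 − 0.04193×2.63×2072.7 = 81.70 mGal
Δg_SB(B) = 981775.95 − 981968.36 + 0.3086×1296.9 − 0.04193×2.63×1296.9 = 64.80 mGal
Difference = 64.80 − (81.70) = -16.90 mGal

-16.9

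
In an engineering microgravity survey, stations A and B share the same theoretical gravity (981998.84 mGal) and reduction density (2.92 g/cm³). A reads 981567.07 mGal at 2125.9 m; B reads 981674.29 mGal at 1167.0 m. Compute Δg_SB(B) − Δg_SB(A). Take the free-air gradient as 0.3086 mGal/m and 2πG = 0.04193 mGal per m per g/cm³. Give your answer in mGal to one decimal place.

-71.3

Δg_SB(A) = 981567.07 − 981998.84 + 0.3086×2125.9 − 0.04193×2.92×2125.9 = -36.00 mGal
Δg_SB(B) = 981674.29 − 981998.84 + 0.3086×1167.0 − 0.04193×2.92×1167.0 = -107.30 mGal
Difference = -107.30 − (-36.00) = -71.30 mGal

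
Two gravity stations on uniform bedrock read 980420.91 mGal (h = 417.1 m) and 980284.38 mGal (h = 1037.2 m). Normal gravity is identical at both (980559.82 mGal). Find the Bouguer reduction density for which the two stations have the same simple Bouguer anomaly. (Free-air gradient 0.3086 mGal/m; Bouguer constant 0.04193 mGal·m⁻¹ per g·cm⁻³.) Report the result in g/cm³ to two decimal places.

2.11

Δg_obs = 980284.38 − 980420.91 = -136.53 mGal over Δh = 1037.2 − 417.1 = 620.1 m
Equal Bouguer anomalies ⇒ Δg_obs + (0.3086 − 0.04193ρ)·Δh = 0
0.3086 − 0.04193ρ = −Δg_obs/Δh = 0.22017
ρ = (0.3086 − 0.22017) / 0.04193 = 2.11 g/cm³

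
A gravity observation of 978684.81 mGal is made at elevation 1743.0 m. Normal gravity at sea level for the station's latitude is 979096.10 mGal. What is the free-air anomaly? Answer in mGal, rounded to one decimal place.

Free-air correction = 0.3086 × 1743.0 = 537.89 mGal
Free-air anomaly = 978684.81 − 979096.10 + (537.89) = 126.60 mGal

126.6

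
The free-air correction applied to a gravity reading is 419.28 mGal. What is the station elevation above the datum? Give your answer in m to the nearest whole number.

1359

h = 419.28 / 0.3086 = 1358.65 m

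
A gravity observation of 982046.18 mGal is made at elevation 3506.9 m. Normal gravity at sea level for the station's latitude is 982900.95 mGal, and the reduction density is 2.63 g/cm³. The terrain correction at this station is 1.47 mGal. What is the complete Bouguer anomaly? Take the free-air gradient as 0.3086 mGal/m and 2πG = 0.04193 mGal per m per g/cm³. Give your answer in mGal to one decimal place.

Free-air correction = 0.3086 × 3506.9 = 1082.23 mGal
Free-air anomaly = 982046.18 − 982900.95 + (1082.23) = 227.46 mGal
Bouguer slab correction = 0.04193 × 2.63 × 3506.9 = 386.73 mGal
Simple Bouguer anomaly = 227.46 − (386.73) = -159.27 mGal
Complete Bouguer anomaly = -159.27 + 1.47 = -157.80 mGal

-157.8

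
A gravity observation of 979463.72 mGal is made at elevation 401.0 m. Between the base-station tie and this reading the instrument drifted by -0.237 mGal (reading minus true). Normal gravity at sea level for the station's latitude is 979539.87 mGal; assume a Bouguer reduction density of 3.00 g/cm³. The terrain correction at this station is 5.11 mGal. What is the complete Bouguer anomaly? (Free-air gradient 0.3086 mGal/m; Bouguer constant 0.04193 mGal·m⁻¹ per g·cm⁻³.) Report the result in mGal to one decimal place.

Drift-corrected reading = 979463.72 − (-0.237) = 979463.957 mGal
Free-air correction = 0.3086 × 401.0 = 123.75 mGal
Free-air anomaly = 979463.957 − 979539.87 + (123.75) = 47.837 mGal
Bouguer slab correction = 0.04193 × 3.00 × 401.0 = 50.44 mGal
Simple Bouguer anomaly = 47.837 − (50.44) = -2.603 mGal
Complete Bouguer anomaly = -2.603 + 5.11 = 2.507 mGal

2.5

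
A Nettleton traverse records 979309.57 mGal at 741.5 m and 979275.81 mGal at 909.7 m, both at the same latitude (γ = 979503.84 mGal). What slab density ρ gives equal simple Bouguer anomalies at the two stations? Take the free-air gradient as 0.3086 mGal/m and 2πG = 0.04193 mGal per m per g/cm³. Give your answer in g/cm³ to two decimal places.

2.57

Δg_obs = 979275.81 − 979309.57 = -33.76 mGal over Δh = 909.7 − 741.5 = 168.2 m
Equal Bouguer anomalies ⇒ Δg_obs + (0.3086 − 0.04193ρ)·Δh = 0
0.3086 − 0.04193ρ = −Δg_obs/Δh = 0.20071
ρ = (0.3086 − 0.20071) / 0.04193 = 2.57 g/cm³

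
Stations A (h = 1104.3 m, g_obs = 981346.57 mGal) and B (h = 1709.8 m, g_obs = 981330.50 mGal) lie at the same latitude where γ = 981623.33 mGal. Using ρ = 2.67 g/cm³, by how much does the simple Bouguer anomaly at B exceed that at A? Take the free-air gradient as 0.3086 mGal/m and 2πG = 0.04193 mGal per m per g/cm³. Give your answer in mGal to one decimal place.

103.0

Δg_SB(A) = 981346.57 − 981623.33 + 0.3086×1104.3 − 0.04193×2.67×1104.3 = -59.60 mGal
Δg_SB(B) = 981330.50 − 981623.33 + 0.3086×1709.8 − 0.04193×2.67×1709.8 = 43.40 mGal
Difference = 43.40 − (-59.60) = 103.00 mGal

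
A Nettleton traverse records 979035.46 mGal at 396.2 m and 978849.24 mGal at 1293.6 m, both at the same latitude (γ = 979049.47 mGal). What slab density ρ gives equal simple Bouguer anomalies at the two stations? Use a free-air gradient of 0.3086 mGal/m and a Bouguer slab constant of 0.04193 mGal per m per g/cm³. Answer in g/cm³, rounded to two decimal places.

Δg_obs = 978849.24 − 979035.46 = -186.22 mGal over Δh = 1293.6 − 396.2 = 897.4 m
Equal Bouguer anomalies ⇒ Δg_obs + (0.3086 − 0.04193ρ)·Δh = 0
0.3086 − 0.04193ρ = −Δg_obs/Δh = 0.20751
ρ = (0.3086 − 0.20751) / 0.04193 = 2.41 g/cm³

2.41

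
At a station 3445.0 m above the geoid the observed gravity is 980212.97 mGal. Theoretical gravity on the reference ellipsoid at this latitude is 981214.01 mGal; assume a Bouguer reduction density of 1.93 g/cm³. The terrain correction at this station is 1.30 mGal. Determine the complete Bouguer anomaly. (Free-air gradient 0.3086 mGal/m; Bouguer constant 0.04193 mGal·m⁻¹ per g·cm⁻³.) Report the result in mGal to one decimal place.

-215.4

Free-air correction = 0.3086 × 3445.0 = 1063.13 mGal
Free-air anomaly = 980212.97 − 981214.01 + (1063.13) = 62.09 mGal
Bouguer slab correction = 0.04193 × 1.93 × 3445.0 = 278.79 mGal
Simple Bouguer anomaly = 62.09 − (278.79) = -216.70 mGal
Complete Bouguer anomaly = -216.70 + 1.30 = -215.40 mGal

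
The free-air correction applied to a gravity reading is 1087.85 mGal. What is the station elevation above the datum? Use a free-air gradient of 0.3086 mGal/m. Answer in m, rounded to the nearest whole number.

h = 1087.85 / 0.3086 = 3525.11 m

3525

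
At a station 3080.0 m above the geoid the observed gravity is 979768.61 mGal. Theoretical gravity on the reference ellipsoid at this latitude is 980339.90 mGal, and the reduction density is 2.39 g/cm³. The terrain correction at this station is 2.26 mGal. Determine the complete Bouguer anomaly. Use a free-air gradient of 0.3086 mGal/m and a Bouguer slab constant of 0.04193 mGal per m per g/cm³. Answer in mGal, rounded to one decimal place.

72.8

Free-air correction = 0.3086 × 3080.0 = 950.49 mGal
Free-air anomaly = 979768.61 − 980339.90 + (950.49) = 379.20 mGal
Bouguer slab correction = 0.04193 × 2.39 × 3080.0 = 308.66 mGal
Simple Bouguer anomaly = 379.20 − (308.66) = 70.54 mGal
Complete Bouguer anomaly = 70.54 + 2.26 = 72.80 mGal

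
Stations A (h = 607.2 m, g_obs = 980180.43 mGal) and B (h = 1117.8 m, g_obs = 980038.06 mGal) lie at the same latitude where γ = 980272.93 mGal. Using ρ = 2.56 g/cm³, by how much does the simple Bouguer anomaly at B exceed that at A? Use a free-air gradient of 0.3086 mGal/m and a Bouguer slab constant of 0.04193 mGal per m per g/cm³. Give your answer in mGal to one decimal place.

-39.6

Δg_SB(A) = 980180.43 − 980272.93 + 0.3086×607.2 − 0.04193×2.56×607.2 = 29.70 mGal
Δg_SB(B) = 980038.06 − 980272.93 + 0.3086×1117.8 − 0.04193×2.56×1117.8 = -9.90 mGal
Difference = -9.90 − (29.70) = -39.60 mGal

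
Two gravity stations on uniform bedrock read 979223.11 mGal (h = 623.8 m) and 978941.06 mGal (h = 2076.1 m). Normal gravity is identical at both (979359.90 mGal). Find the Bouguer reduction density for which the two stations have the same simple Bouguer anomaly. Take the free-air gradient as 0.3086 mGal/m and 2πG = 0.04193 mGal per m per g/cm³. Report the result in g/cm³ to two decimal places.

Δg_obs = 978941.06 − 979223.11 = -282.05 mGal over Δh = 2076.1 − 623.8 = 1452.3 m
Equal Bouguer anomalies ⇒ Δg_obs + (0.3086 − 0.04193ρ)·Δh = 0
0.3086 − 0.04193ρ = −Δg_obs/Δh = 0.19421
ρ = (0.3086 − 0.19421) / 0.04193 = 2.73 g/cm³

2.73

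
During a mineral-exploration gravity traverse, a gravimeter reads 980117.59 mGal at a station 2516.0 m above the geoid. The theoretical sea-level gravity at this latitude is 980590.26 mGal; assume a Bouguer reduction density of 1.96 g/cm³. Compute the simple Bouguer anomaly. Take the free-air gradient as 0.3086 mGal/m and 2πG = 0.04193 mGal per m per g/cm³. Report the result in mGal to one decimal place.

97.0

Free-air correction = 0.3086 × 2516.0 = 776.44 mGal
Free-air anomaly = 980117.59 − 980590.26 + (776.44) = 303.77 mGal
Bouguer slab correction = 0.04193 × 1.96 × 2516.0 = 206.77 mGal
Simple Bouguer anomaly = 303.77 − (206.77) = 97.00 mGal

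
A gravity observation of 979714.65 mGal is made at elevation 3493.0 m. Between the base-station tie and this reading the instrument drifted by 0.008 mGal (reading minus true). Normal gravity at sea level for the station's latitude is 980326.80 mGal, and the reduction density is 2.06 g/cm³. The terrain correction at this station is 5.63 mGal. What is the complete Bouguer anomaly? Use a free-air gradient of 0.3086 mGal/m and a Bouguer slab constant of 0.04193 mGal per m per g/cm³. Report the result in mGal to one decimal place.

169.7

Drift-corrected reading = 979714.65 − (0.008) = 979714.642 mGal
Free-air correction = 0.3086 × 3493.0 = 1077.94 mGal
Free-air anomaly = 979714.642 − 980326.80 + (1077.94) = 465.782 mGal
Bouguer slab correction = 0.04193 × 2.06 × 3493.0 = 301.71 mGal
Simple Bouguer anomaly = 465.782 − (301.71) = 164.072 mGal
Complete Bouguer anomaly = 164.072 + 5.63 = 169.702 mGal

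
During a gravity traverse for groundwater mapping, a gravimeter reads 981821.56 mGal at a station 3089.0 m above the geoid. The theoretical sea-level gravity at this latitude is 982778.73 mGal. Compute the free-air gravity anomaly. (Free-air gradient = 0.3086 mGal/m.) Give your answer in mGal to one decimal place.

-3.9

Free-air correction = 0.3086 × 3089.0 = 953.27 mGal
Free-air anomaly = 981821.56 − 982778.73 + (953.27) = -3.90 mGal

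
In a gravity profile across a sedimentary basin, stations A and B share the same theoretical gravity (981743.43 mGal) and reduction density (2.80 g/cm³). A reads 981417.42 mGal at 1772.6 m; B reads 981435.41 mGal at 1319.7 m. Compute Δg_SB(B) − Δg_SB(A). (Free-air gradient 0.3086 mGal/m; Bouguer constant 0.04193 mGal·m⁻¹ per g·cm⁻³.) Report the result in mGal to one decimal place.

-68.6

Δg_SB(A) = 981417.42 − 981743.43 + 0.3086×1772.6 − 0.04193×2.80×1772.6 = 12.90 mGal
Δg_SB(B) = 981435.41 − 981743.43 + 0.3086×1319.7 − 0.04193×2.80×1319.7 = -55.70 mGal
Difference = -55.70 − (12.90) = -68.60 mGal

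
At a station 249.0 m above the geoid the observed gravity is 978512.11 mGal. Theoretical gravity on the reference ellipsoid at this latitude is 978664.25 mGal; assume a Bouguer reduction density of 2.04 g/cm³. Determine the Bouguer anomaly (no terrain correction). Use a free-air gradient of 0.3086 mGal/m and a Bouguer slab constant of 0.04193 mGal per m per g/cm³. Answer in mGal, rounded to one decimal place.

Free-air correction = 0.3086 × 249.0 = 76.84 mGal
Free-air anomaly = 978512.11 − 978664.25 + (76.84) = -75.30 mGal
Bouguer slab correction = 0.04193 × 2.04 × 249.0 = 21.30 mGal
Simple Bouguer anomaly = -75.30 − (21.30) = -96.60 mGal

-96.6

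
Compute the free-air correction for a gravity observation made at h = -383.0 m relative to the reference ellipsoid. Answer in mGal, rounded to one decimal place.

Free-air correction = 0.3086 × -383.0 = -118.2 mGal

-118.2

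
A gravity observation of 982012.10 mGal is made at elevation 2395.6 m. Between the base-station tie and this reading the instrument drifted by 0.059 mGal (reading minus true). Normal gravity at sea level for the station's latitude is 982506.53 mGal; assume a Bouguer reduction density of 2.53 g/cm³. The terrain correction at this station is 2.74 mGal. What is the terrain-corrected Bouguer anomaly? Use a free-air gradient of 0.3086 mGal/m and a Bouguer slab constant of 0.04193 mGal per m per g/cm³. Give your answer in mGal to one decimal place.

Drift-corrected reading = 982012.10 − (0.059) = 982012.041 mGal
Free-air correction = 0.3086 × 2395.6 = 739.28 mGal
Free-air anomaly = 982012.041 − 982506.53 + (739.28) = 244.791 mGal
Bouguer slab correction = 0.04193 × 2.53 × 2395.6 = 254.13 mGal
Simple Bouguer anomaly = 244.791 − (254.13) = -9.339 mGal
Complete Bouguer anomaly = -9.339 + 2.74 = -6.599 mGal

-6.6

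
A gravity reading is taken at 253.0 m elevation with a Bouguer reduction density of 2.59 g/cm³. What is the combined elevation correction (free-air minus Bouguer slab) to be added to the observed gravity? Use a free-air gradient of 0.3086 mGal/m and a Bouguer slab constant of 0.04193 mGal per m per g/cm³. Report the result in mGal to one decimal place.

Combined gradient = 0.3086 − 0.04193 × 2.59 = 0.2000013 mGal/m
Combined elevation correction = 0.2000013 × 253.0 = 50.6 mGal

50.6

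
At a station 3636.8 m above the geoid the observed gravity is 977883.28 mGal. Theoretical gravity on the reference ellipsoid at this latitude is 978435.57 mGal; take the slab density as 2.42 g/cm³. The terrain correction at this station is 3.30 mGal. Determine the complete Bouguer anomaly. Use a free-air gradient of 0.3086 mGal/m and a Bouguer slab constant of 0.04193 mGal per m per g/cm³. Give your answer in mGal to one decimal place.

Free-air correction = 0.3086 × 3636.8 = 1122.32 mGal
Free-air anomaly = 977883.28 − 978435.57 + (1122.32) = 570.03 mGal
Bouguer slab correction = 0.04193 × 2.42 × 3636.8 = 369.03 mGal
Simple Bouguer anomaly = 570.03 − (369.03) = 201.00 mGal
Complete Bouguer anomaly = 201.00 + 3.30 = 204.30 mGal

204.3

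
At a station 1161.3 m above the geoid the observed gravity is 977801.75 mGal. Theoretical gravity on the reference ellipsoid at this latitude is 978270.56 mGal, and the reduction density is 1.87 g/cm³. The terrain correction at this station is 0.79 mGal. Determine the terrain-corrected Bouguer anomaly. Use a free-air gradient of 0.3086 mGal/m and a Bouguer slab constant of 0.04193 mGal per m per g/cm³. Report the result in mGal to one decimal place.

-200.7

Free-air correction = 0.3086 × 1161.3 = 358.38 mGal
Free-air anomaly = 977801.75 − 978270.56 + (358.38) = -110.43 mGal
Bouguer slab correction = 0.04193 × 1.87 × 1161.3 = 91.06 mGal
Simple Bouguer anomaly = -110.43 − (91.06) = -201.49 mGal
Complete Bouguer anomaly = -201.49 + 0.79 = -200.70 mGal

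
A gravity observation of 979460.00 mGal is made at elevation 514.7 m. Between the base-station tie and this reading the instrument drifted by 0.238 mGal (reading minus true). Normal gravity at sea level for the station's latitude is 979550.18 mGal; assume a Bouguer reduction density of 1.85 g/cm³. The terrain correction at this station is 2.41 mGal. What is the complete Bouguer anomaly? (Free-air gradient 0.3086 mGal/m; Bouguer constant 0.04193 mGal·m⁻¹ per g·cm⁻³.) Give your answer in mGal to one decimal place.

30.9

Drift-corrected reading = 979460.00 − (0.238) = 979459.762 mGal
Free-air correction = 0.3086 × 514.7 = 158.84 mGal
Free-air anomaly = 979459.762 − 979550.18 + (158.84) = 68.422 mGal
Bouguer slab correction = 0.04193 × 1.85 × 514.7 = 39.93 mGal
Simple Bouguer anomaly = 68.422 − (39.93) = 28.492 mGal
Complete Bouguer anomaly = 28.492 + 2.41 = 30.902 mGal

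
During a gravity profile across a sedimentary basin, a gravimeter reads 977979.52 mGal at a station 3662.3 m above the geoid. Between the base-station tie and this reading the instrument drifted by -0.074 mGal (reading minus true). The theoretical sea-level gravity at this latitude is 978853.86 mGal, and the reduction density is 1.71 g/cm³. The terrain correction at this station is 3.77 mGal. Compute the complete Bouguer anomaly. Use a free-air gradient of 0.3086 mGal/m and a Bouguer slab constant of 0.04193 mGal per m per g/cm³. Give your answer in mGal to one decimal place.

-2.9

Drift-corrected reading = 977979.52 − (-0.074) = 977979.594 mGal
Free-air correction = 0.3086 × 3662.3 = 1130.19 mGal
Free-air anomaly = 977979.594 − 978853.86 + (1130.19) = 255.924 mGal
Bouguer slab correction = 0.04193 × 1.71 × 3662.3 = 262.59 mGal
Simple Bouguer anomaly = 255.924 − (262.59) = -6.666 mGal
Complete Bouguer anomaly = -6.666 + 3.77 = -2.896 mGal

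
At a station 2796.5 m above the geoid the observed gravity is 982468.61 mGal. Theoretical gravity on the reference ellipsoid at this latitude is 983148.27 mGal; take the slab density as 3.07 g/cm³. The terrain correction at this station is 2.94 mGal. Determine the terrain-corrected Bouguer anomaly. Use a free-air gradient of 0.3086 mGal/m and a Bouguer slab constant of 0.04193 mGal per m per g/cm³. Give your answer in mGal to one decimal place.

-173.7

Free-air correction = 0.3086 × 2796.5 = 863.00 mGal
Free-air anomaly = 982468.61 − 983148.27 + (863.00) = 183.34 mGal
Bouguer slab correction = 0.04193 × 3.07 × 2796.5 = 359.98 mGal
Simple Bouguer anomaly = 183.34 − (359.98) = -176.64 mGal
Complete Bouguer anomaly = -176.64 + 2.94 = -173.70 mGal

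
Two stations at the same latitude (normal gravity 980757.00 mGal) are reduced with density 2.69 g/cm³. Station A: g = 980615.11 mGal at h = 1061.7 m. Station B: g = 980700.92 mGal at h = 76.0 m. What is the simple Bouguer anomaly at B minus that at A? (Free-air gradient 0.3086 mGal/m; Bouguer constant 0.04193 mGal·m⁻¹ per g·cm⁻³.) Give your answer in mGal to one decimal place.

Δg_SB(A) = 980615.11 − 980757.00 + 0.3086×1061.7 − 0.04193×2.69×1061.7 = 66.00 mGal
Δg_SB(B) = 980700.92 − 980757.00 + 0.3086×76.0 − 0.04193×2.69×76.0 = -41.20 mGal
Difference = -41.20 − (66.00) = -107.20 mGal

-107.2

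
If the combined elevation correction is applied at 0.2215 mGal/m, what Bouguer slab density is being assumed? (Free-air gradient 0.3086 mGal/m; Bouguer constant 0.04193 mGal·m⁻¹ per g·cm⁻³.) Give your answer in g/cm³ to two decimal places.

2.08

0.2215 = 0.3086 − 0.04193 × ρ
ρ = (0.3086 − 0.2215) / 0.04193 = 2.08 g/cm³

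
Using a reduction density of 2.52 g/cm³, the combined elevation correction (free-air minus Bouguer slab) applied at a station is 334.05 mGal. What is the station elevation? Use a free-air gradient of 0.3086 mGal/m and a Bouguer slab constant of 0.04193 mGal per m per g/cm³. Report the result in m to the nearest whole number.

Combined gradient = 0.3086 − 0.04193 × 2.52 = 0.2029364 mGal/m
h = 334.05 / 0.2029364 = 1646.08 m

1646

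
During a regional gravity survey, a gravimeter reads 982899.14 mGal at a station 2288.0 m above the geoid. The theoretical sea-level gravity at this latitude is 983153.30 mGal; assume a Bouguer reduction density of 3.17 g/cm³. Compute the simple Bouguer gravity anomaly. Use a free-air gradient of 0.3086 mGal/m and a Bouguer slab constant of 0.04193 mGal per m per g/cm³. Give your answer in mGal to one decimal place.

Free-air correction = 0.3086 × 2288.0 = 706.08 mGal
Free-air anomaly = 982899.14 − 983153.30 + (706.08) = 451.92 mGal
Bouguer slab correction = 0.04193 × 3.17 × 2288.0 = 304.12 mGal
Simple Bouguer anomaly = 451.92 − (304.12) = 147.80 mGal

147.8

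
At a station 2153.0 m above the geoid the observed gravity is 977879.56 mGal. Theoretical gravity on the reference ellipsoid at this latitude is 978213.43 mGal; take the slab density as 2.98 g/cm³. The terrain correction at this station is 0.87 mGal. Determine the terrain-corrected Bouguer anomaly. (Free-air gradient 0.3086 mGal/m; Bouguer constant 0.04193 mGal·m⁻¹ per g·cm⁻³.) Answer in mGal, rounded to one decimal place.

Free-air correction = 0.3086 × 2153.0 = 664.42 mGal
Free-air anomaly = 977879.56 − 978213.43 + (664.42) = 330.55 mGal
Bouguer slab correction = 0.04193 × 2.98 × 2153.0 = 269.02 mGal
Simple Bouguer anomaly = 330.55 − (269.02) = 61.53 mGal
Complete Bouguer anomaly = 61.53 + 0.87 = 62.40 mGal

62.4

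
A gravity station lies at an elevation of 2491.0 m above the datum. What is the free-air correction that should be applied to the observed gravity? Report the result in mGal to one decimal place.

Free-air correction = 0.3086 × 2491.0 = 768.7 mGal

768.7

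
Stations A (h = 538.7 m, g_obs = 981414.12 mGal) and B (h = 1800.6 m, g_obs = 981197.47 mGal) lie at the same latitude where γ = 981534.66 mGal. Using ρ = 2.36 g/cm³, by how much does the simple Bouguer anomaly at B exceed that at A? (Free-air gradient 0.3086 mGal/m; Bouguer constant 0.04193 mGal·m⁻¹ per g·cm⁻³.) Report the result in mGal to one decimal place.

Δg_SB(A) = 981414.12 − 981534.66 + 0.3086×538.7 − 0.04193×2.36×538.7 = -7.60 mGal
Δg_SB(B) = 981197.47 − 981534.66 + 0.3086×1800.6 − 0.04193×2.36×1800.6 = 40.30 mGal
Difference = 40.30 − (-7.60) = 47.90 mGal

47.9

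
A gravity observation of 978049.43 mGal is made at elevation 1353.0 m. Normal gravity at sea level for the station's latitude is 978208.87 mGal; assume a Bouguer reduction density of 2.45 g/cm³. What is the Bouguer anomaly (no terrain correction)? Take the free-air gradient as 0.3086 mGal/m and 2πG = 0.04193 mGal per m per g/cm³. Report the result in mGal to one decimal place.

119.1

Free-air correction = 0.3086 × 1353.0 = 417.54 mGal
Free-air anomaly = 978049.43 − 978208.87 + (417.54) = 258.10 mGal
Bouguer slab correction = 0.04193 × 2.45 × 1353.0 = 138.99 mGal
Simple Bouguer anomaly = 258.10 − (138.99) = 119.11 mGal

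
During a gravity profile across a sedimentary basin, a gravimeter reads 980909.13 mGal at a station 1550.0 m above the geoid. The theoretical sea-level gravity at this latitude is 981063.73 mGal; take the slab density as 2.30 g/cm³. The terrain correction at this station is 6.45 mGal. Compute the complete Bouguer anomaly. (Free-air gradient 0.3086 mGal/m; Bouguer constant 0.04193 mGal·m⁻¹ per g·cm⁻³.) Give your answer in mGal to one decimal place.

Free-air correction = 0.3086 × 1550.0 = 478.33 mGal
Free-air anomaly = 980909.13 − 981063.73 + (478.33) = 323.73 mGal
Bouguer slab correction = 0.04193 × 2.30 × 1550.0 = 149.48 mGal
Simple Bouguer anomaly = 323.73 − (149.48) = 174.25 mGal
Complete Bouguer anomaly = 174.25 + 6.45 = 180.70 mGal

180.7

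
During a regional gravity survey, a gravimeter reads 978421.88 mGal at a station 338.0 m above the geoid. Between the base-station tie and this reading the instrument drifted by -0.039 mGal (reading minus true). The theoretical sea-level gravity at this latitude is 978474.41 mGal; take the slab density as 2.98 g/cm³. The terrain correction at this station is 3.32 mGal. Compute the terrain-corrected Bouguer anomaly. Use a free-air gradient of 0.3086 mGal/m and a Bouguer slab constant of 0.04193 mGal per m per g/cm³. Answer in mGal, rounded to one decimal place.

12.9

Drift-corrected reading = 978421.88 − (-0.039) = 978421.919 mGal
Free-air correction = 0.3086 × 338.0 = 104.31 mGal
Free-air anomaly = 978421.919 − 978474.41 + (104.31) = 51.819 mGal
Bouguer slab correction = 0.04193 × 2.98 × 338.0 = 42.23 mGal
Simple Bouguer anomaly = 51.819 − (42.23) = 9.589 mGal
Complete Bouguer anomaly = 9.589 + 3.32 = 12.909 mGal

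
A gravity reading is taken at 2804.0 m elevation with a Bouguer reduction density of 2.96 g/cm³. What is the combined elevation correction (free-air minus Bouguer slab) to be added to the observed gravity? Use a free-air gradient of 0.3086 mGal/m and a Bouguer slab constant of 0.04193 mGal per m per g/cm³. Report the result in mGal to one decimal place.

517.3

Combined gradient = 0.3086 − 0.04193 × 2.96 = 0.1844872 mGal/m
Combined elevation correction = 0.1844872 × 2804.0 = 517.3 mGal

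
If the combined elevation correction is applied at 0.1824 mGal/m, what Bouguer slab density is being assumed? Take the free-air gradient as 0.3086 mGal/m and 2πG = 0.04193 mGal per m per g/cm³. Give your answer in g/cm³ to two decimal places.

0.1824 = 0.3086 − 0.04193 × ρ
ρ = (0.3086 − 0.1824) / 0.04193 = 3.01 g/cm³

3.01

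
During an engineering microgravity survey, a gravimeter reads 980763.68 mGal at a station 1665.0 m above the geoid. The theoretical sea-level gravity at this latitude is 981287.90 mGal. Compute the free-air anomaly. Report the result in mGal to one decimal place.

-10.4

Free-air correction = 0.3086 × 1665.0 = 513.82 mGal
Free-air anomaly = 980763.68 − 981287.90 + (513.82) = -10.40 mGal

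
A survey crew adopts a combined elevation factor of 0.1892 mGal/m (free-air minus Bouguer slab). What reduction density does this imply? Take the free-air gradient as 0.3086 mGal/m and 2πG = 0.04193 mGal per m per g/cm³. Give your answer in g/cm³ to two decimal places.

0.1892 = 0.3086 − 0.04193 × ρ
ρ = (0.3086 − 0.1892) / 0.04193 = 2.85 g/cm³

2.85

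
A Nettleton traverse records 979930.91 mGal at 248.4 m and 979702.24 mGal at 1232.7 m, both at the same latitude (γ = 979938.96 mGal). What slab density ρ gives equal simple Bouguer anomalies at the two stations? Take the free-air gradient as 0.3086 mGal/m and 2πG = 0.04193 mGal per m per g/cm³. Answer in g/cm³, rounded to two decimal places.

1.82

Δg_obs = 979702.24 − 979930.91 = -228.67 mGal over Δh = 1232.7 − 248.4 = 984.3 m
Equal Bouguer anomalies ⇒ Δg_obs + (0.3086 − 0.04193ρ)·Δh = 0
0.3086 − 0.04193ρ = −Δg_obs/Δh = 0.23232
ρ = (0.3086 − 0.23232) / 0.04193 = 1.82 g/cm³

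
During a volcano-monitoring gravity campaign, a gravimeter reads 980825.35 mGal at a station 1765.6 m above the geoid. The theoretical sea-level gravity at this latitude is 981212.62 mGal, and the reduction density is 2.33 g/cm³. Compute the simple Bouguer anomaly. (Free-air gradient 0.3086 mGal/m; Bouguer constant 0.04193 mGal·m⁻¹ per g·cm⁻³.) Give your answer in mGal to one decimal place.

Free-air correction = 0.3086 × 1765.6 = 544.86 mGal
Free-air anomaly = 980825.35 − 981212.62 + (544.86) = 157.59 mGal
Bouguer slab correction = 0.04193 × 2.33 × 1765.6 = 172.49 mGal
Simple Bouguer anomaly = 157.59 − (172.49) = -14.90 mGal

-14.9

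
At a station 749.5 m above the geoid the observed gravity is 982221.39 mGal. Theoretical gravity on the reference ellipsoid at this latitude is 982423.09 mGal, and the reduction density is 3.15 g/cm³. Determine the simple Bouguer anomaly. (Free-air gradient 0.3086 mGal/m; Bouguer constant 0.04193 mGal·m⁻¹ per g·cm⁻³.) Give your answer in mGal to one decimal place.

-69.4

Free-air correction = 0.3086 × 749.5 = 231.30 mGal
Free-air anomaly = 982221.39 − 982423.09 + (231.30) = 29.60 mGal
Bouguer slab correction = 0.04193 × 3.15 × 749.5 = 98.99 mGal
Simple Bouguer anomaly = 29.60 − (98.99) = -69.39 mGal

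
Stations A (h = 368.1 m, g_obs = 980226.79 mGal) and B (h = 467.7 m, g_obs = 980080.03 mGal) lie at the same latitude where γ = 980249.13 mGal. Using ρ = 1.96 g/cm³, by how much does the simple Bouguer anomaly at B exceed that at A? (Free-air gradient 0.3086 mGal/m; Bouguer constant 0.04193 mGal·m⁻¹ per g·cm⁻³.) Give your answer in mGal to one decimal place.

Δg_SB(A) = 980226.79 − 980249.13 + 0.3086×368.1 − 0.04193×1.96×368.1 = 61.00 mGal
Δg_SB(B) = 980080.03 − 980249.13 + 0.3086×467.7 − 0.04193×1.96×467.7 = -63.20 mGal
Difference = -63.20 − (61.00) = -124.20 mGal

-124.2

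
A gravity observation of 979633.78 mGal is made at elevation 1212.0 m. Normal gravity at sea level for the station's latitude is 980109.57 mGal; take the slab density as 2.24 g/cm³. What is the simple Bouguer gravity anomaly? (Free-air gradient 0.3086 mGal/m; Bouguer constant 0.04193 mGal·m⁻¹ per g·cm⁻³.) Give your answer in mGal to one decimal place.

Free-air correction = 0.3086 × 1212.0 = 374.02 mGal
Free-air anomaly = 979633.78 − 980109.57 + (374.02) = -101.77 mGal
Bouguer slab correction = 0.04193 × 2.24 × 1212.0 = 113.83 mGal
Simple Bouguer anomaly = -101.77 − (113.83) = -215.60 mGal

-215.6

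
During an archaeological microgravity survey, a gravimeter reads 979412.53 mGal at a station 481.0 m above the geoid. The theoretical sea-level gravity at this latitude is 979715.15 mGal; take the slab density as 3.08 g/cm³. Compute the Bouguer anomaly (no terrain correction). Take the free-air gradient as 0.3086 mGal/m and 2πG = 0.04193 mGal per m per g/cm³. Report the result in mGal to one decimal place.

-216.3

Free-air correction = 0.3086 × 481.0 = 148.44 mGal
Free-air anomaly = 979412.53 − 979715.15 + (148.44) = -154.18 mGal
Bouguer slab correction = 0.04193 × 3.08 × 481.0 = 62.12 mGal
Simple Bouguer anomaly = -154.18 − (62.12) = -216.30 mGal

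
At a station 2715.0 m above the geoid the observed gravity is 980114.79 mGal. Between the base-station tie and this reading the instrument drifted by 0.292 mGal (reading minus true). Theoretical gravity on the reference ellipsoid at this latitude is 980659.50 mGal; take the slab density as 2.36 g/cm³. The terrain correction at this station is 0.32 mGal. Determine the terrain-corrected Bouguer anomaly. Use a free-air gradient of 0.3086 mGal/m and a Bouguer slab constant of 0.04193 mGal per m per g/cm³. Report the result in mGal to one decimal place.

24.5

Drift-corrected reading = 980114.79 − (0.292) = 980114.498 mGal
Free-air correction = 0.3086 × 2715.0 = 837.85 mGal
Free-air anomaly = 980114.498 − 980659.50 + (837.85) = 292.848 mGal
Bouguer slab correction = 0.04193 × 2.36 × 2715.0 = 268.66 mGal
Simple Bouguer anomaly = 292.848 − (268.66) = 24.188 mGal
Complete Bouguer anomaly = 24.188 + 0.32 = 24.508 mGal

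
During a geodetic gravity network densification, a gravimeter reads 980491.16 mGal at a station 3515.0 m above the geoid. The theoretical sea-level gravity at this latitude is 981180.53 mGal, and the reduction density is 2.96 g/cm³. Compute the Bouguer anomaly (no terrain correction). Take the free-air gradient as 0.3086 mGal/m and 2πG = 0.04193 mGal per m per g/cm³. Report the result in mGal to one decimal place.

Free-air correction = 0.3086 × 3515.0 = 1084.73 mGal
Free-air anomaly = 980491.16 − 981180.53 + (1084.73) = 395.36 mGal
Bouguer slab correction = 0.04193 × 2.96 × 3515.0 = 436.26 mGal
Simple Bouguer anomaly = 395.36 − (436.26) = -40.90 mGal

-40.9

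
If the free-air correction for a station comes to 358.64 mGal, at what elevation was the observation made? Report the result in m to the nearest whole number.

h = 358.64 / 0.3086 = 1162.15 m

1162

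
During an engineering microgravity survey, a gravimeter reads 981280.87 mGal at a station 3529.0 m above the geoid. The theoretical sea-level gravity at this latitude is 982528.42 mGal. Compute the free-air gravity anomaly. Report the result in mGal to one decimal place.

Free-air correction = 0.3086 × 3529.0 = 1089.05 mGal
Free-air anomaly = 981280.87 − 982528.42 + (1089.05) = -158.50 mGal

-158.5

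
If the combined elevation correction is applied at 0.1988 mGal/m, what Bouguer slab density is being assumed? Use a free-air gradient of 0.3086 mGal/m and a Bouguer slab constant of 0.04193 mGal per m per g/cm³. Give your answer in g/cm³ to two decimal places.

2.62

0.1988 = 0.3086 − 0.04193 × ρ
ρ = (0.3086 − 0.1988) / 0.04193 = 2.62 g/cm³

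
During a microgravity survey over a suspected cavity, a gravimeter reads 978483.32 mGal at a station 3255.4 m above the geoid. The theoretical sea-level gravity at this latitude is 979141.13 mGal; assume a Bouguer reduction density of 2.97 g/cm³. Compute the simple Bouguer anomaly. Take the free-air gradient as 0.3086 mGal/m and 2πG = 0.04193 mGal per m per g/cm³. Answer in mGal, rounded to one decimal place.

Free-air correction = 0.3086 × 3255.4 = 1004.62 mGal
Free-air anomaly = 978483.32 − 979141.13 + (1004.62) = 346.81 mGal
Bouguer slab correction = 0.04193 × 2.97 × 3255.4 = 405.40 mGal
Simple Bouguer anomaly = 346.81 − (405.40) = -58.59 mGal

-58.6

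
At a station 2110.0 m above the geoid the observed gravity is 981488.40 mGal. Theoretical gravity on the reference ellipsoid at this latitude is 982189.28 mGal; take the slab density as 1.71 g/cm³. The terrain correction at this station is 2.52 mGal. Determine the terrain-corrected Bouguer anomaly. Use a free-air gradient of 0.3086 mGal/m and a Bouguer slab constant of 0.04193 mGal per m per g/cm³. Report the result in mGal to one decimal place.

Free-air correction = 0.3086 × 2110.0 = 651.15 mGal
Free-air anomaly = 981488.40 − 982189.28 + (651.15) = -49.73 mGal
Bouguer slab correction = 0.04193 × 1.71 × 2110.0 = 151.29 mGal
Simple Bouguer anomaly = -49.73 − (151.29) = -201.02 mGal
Complete Bouguer anomaly = -201.02 + 2.52 = -198.50 mGal

-198.5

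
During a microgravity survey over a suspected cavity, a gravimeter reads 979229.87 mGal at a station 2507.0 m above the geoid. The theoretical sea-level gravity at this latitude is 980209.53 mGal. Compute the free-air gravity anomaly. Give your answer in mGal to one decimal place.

Free-air correction = 0.3086 × 2507.0 = 773.66 mGal
Free-air anomaly = 979229.87 − 980209.53 + (773.66) = -206.00 mGal

-206.0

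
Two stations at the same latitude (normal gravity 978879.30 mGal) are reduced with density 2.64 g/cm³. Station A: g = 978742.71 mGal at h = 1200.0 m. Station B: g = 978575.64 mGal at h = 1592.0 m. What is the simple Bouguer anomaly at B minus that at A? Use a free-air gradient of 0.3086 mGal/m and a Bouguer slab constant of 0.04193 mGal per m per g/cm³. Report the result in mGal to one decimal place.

-89.5

Δg_SB(A) = 978742.71 − 978879.30 + 0.3086×1200.0 − 0.04193×2.64×1200.0 = 100.90 mGal
Δg_SB(B) = 978575.64 − 978879.30 + 0.3086×1592.0 − 0.04193×2.64×1592.0 = 11.40 mGal
Difference = 11.40 − (100.90) = -89.50 mGal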